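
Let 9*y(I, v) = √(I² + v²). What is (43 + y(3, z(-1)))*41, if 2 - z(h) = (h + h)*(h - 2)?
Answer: 16072/9 ≈ 1785.8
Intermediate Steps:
z(h) = 2 - 2*h*(-2 + h) (z(h) = 2 - (h + h)*(h - 2) = 2 - 2*h*(-2 + h))
y(I, v) = √(I² + v²)/9
(43 + y(3, z(-1)))*41 = (43 + √(3² + (2 - 2*(-1)² + 4*(-1))²)/9)*41 = (43 + √(9 + (2 - 2*1 - 4)²)/9)*41 = (43 + √(9 + (2 - 2 - 4)²)/9)*41 = (43 + √(9 + (-4)²)/9)*41 = (43 + √(9 + 16)/9)*41 = (43 + √25/9)*41 = (43 + (⅑)*5)*41 = (43 + 5/9)*41 = (392/9)*41 = 16072/9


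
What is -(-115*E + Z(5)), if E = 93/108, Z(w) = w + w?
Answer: 3205/36 ≈ 89.028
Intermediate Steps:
Z(w) = 2*w
E = 31/36 (E = 93*(1/108) = 31/36 ≈ 0.86111)
-(-115*E + Z(5)) = -(-115*31/36 + 2*5) = -(-3565/36 + 10) = -1*(-3205/36) = 3205/36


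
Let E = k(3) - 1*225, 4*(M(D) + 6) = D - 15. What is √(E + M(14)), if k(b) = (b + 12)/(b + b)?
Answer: I*√915/2 ≈ 15.124*I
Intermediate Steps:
M(D) = -39/4 + D/4 (M(D) = -6 + (D - 15)/4 = -6 + (-15 + D)/4 = -6 + (-15/4 + D/4) = -39/4 + D/4)
k(b) = (12 + b)/(2*b) (k(b) = (12 + b)/((2*b)) = (12 + b)*(1/(2*b)) = (12 + b)/(2*b))
E = -445/2 (E = (½)*(12 + 3)/3 - 1*225 = (½)*(⅓)*15 - 225 = 5/2 - 225 = -445/2 ≈ -222.50)
√(E + M(14)) = √(-445/2 + (-39/4 + (¼)*14)) = √(-445/2 + (-39/4 + 7/2)) = √(-445/2 - 25/4) = √(-915/4) = I*√915/2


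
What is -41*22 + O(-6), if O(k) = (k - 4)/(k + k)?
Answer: -5407/6 ≈ -901.17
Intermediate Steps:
O(k) = (-4 + k)/(2*k) (O(k) = (-4 + k)/((2*k)) = (-4 + k)*(1/(2*k)) = (-4 + k)/(2*k))
-41*22 + O(-6) = -41*22 + (1/2)*(-4 - 6)/(-6) = -902 + (1/2)*(-1/6)*(-10) = -902 + 5/6 = -5407/6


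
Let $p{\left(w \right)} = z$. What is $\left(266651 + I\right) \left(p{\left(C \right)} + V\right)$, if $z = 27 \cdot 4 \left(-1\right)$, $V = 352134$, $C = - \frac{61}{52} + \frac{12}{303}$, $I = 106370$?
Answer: $131313090546$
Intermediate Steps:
$C = - \frac{5953}{5252}$ ($C = \left(-61\right) \frac{1}{52} + 12 \cdot \frac{1}{303} = - \frac{61}{52} + \frac{4}{101} = - \frac{5953}{5252} \approx -1.1335$)
$z = -108$ ($z = 27 \left(-4\right) = -108$)
$p{\left(w \right)} = -108$
$\left(266651 + I\right) \left(p{\left(C \right)} + V\right) = \left(266651 + 106370\right) \left(-108 + 352134\right) = 373021 \cdot 352026 = 131313090546$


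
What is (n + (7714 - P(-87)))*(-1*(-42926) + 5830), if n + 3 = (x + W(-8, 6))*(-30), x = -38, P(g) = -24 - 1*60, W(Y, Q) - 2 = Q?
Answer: 423933420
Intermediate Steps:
W(Y, Q) = 2 + Q
P(g) = -84 (P(g) = -24 - 60 = -84)
n = 897 (n = -3 + (-38 + (2 + 6))*(-30) = -3 + (-38 + 8)*(-30) = -3 - 30*(-30) = -3 + 900 = 897)
(n + (7714 - P(-87)))*(-1*(-42926) + 5830) = (897 + (7714 - 1*(-84)))*(-1*(-42926) + 5830) = (897 + (7714 + 84))*(42926 + 5830) = (897 + 7798)*48756 = 8695*48756 = 423933420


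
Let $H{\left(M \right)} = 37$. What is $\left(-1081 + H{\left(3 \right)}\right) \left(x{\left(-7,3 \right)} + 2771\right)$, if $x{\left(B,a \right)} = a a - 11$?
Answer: $-2890836$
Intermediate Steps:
$x{\left(B,a \right)} = -11 + a^{2}$ ($x{\left(B,a \right)} = a^{2} - 11 = -11 + a^{2}$)
$\left(-1081 + H{\left(3 \right)}\right) \left(x{\left(-7,3 \right)} + 2771\right) = \left(-1081 + 37\right) \left(\left(-11 + 3^{2}\right) + 2771\right) = - 1044 \left(\left(-11 + 9\right) + 2771\right) = - 1044 \left(-2 + 2771\right) = \left(-1044\right) 2769 = -2890836$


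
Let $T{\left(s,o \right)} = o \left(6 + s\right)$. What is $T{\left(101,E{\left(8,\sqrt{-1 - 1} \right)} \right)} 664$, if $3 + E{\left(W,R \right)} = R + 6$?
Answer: $213144 + 71048 i \sqrt{2} \approx 2.1314 \cdot 10^{5} + 1.0048 \cdot 10^{5} i$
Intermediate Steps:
$E{\left(W,R \right)} = 3 + R$ ($E{\left(W,R \right)} = -3 + \left(R + 6\right) = -3 + \left(6 + R\right) = 3 + R$)
$T{\left(101,E{\left(8,\sqrt{-1 - 1} \right)} \right)} 664 = \left(3 + \sqrt{-1 - 1}\right) \left(6 + 101\right) 664 = \left(3 + \sqrt{-2}\right) 107 \cdot 664 = \left(3 + i \sqrt{2}\right) 107 \cdot 664 = \left(321 + 107 i \sqrt{2}\right) 664 = 213144 + 71048 i \sqrt{2}$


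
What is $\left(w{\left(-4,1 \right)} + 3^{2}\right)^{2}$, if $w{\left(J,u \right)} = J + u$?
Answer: $36$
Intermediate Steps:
$\left(w{\left(-4,1 \right)} + 3^{2}\right)^{2} = \left(\left(-4 + 1\right) + 3^{2}\right)^{2} = \left(-3 + 9\right)^{2} = 6^{2} = 36$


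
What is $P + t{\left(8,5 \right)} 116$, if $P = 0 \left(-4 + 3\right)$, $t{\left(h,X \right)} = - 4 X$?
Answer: $-2320$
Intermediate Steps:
$P = 0$ ($P = 0 \left(-1\right) = 0$)
$P + t{\left(8,5 \right)} 116 = 0 + \left(-4\right) 5 \cdot 116 = 0 - 2320 = -2320$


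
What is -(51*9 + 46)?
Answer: -505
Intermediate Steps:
-(51*9 + 46) = -(459 + 46) = -1*505 = -505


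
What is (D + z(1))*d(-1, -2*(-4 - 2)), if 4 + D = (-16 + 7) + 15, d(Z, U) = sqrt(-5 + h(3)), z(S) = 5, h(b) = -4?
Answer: 21*I ≈ 21.0*I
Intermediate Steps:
d(Z, U) = 3*I (d(Z, U) = sqrt(-5 - 4) = sqrt(-9) = 3*I)
D = 2 (D = -4 + ((-16 + 7) + 15) = -4 + (-9 + 15) = -4 + 6 = 2)
(D + z(1))*d(-1, -2*(-4 - 2)) = (2 + 5)*(3*I) = 7*(3*I) = 21*I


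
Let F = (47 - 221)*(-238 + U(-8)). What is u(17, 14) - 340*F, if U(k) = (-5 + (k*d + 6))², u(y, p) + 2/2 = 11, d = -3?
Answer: 22894930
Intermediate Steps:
u(y, p) = 10 (u(y, p) = -1 + 11 = 10)
U(k) = (1 - 3*k)² (U(k) = (-5 + (k*(-3) + 6))² = (-5 + (-3*k + 6))² = (-5 + (6 - 3*k))² = (1 - 3*k)²)
F = -67338 (F = (47 - 221)*(-238 + (-1 + 3*(-8))²) = -174*(-238 + (-1 - 24)²) = -174*(-238 + (-25)²) = -174*(-238 + 625) = -174*387 = -67338)
u(17, 14) - 340*F = 10 - 340*(-67338) = 10 + 22894920 = 22894930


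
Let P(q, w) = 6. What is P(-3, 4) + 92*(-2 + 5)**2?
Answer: 834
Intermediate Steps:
P(-3, 4) + 92*(-2 + 5)**2 = 6 + 92*(-2 + 5)**2 = 6 + 92*3**2 = 6 + 92*9 = 6 + 828 = 834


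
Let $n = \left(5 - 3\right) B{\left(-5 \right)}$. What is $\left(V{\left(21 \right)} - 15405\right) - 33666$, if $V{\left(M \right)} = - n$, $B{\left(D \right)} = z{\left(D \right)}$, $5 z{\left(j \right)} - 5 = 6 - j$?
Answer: $- \frac{245387}{5} \approx -49077.0$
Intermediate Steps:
$z{\left(j \right)} = \frac{11}{5} - \frac{j}{5}$ ($z{\left(j \right)} = 1 + \frac{6 - j}{5} = 1 - \left(- \frac{6}{5} + \frac{j}{5}\right) = \frac{11}{5} - \frac{j}{5}$)
$B{\left(D \right)} = \frac{11}{5} - \frac{D}{5}$
$n = \frac{32}{5}$ ($n = \left(5 - 3\right) \left(\frac{11}{5} - -1\right) = 2 \left(\frac{11}{5} + 1\right) = 2 \cdot \frac{16}{5} = \frac{32}{5} \approx 6.4$)
$V{\left(M \right)} = - \frac{32}{5}$ ($V{\left(M \right)} = \left(-1\right) \frac{32}{5} = - \frac{32}{5}$)
$\left(V{\left(21 \right)} - 15405\right) - 33666 = \left(- \frac{32}{5} - 15405\right) - 33666 = - \frac{77057}{5} - 33666 = - \frac{245387}{5}$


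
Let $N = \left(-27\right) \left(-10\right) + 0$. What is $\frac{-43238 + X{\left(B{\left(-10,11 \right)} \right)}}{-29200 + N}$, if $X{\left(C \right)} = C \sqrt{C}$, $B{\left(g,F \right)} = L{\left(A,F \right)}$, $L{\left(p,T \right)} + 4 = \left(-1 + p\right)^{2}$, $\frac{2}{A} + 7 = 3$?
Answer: $\frac{21619}{14465} + \frac{7 i \sqrt{7}}{231440} \approx 1.4946 + 8.0022 \cdot 10^{-5} i$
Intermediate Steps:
$A = - \frac{1}{2}$ ($A = \frac{2}{-7 + 3} = \frac{2}{-4} = 2 \left(- \frac{1}{4}\right) = - \frac{1}{2} \approx -0.5$)
$N = 270$ ($N = 270 + 0 = 270$)
$L{\left(p,T \right)} = -4 + \left(-1 + p\right)^{2}$
$B{\left(g,F \right)} = - \frac{7}{4}$ ($B{\left(g,F \right)} = -4 + \left(-1 - \frac{1}{2}\right)^{2} = -4 + \left(- \frac{3}{2}\right)^{2} = -4 + \frac{9}{4} = - \frac{7}{4}$)
$X{\left(C \right)} = C^{\frac{3}{2}}$
$\frac{-43238 + X{\left(B{\left(-10,11 \right)} \right)}}{-29200 + N} = \frac{-43238 + \left(- \frac{7}{4}\right)^{\frac{3}{2}}}{-29200 + 270} = \frac{-43238 - \frac{7 i \sqrt{7}}{8}}{-28930} = \left(-43238 - \frac{7 i \sqrt{7}}{8}\right) \left(- \frac{1}{28930}\right) = \frac{21619}{14465} + \frac{7 i \sqrt{7}}{231440}$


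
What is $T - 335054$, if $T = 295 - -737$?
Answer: $-334022$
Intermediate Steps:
$T = 1032$ ($T = 295 + 737 = 1032$)
$T - 335054 = 1032 - 335054 = -334022$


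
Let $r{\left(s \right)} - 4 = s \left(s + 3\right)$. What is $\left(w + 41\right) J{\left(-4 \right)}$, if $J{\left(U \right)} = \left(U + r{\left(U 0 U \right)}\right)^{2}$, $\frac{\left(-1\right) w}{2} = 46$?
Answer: $0$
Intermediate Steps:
$w = -92$ ($w = \left(-2\right) 46 = -92$)
$r{\left(s \right)} = 4 + s \left(3 + s\right)$ ($r{\left(s \right)} = 4 + s \left(s + 3\right) = 4 + s \left(3 + s\right)$)
$J{\left(U \right)} = \left(4 + U\right)^{2}$ ($J{\left(U \right)} = \left(U + \left(4 + \left(U 0 U\right)^{2} + 3 U 0 U\right)\right)^{2} = \left(U + \left(4 + \left(0 U\right)^{2} + 3 \cdot 0 U\right)\right)^{2} = \left(U + \left(4 + 0^{2} + 3 \cdot 0\right)\right)^{2} = \left(U + \left(4 + 0 + 0\right)\right)^{2} = \left(U + 4\right)^{2} = \left(4 + U\right)^{2}$)
$\left(w + 41\right) J{\left(-4 \right)} = \left(-92 + 41\right) \left(4 - 4\right)^{2} = - 51 \cdot 0^{2} = \left(-51\right) 0 = 0$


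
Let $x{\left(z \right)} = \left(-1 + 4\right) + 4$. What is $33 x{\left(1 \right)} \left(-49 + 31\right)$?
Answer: $-4158$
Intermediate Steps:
$x{\left(z \right)} = 7$ ($x{\left(z \right)} = 3 + 4 = 7$)
$33 x{\left(1 \right)} \left(-49 + 31\right) = 33 \cdot 7 \left(-49 + 31\right) = 231 \left(-18\right) = -4158$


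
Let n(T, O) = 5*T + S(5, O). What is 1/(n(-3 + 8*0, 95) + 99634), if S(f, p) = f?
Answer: 1/99624 ≈ 1.0038e-5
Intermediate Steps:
n(T, O) = 5 + 5*T (n(T, O) = 5*T + 5 = 5 + 5*T)
1/(n(-3 + 8*0, 95) + 99634) = 1/((5 + 5*(-3 + 8*0)) + 99634) = 1/((5 + 5*(-3 + 0)) + 99634) = 1/((5 + 5*(-3)) + 99634) = 1/((5 - 15) + 99634) = 1/(-10 + 99634) = 1/99624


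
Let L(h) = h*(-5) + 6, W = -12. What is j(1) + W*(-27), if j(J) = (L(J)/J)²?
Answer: 325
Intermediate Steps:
L(h) = 6 - 5*h (L(h) = -5*h + 6 = 6 - 5*h)
j(J) = (6 - 5*J)²/J² (j(J) = ((6 - 5*J)/J)² = (6 - 5*J)²/J²)
j(1) + W*(-27) = (-6 + 5*1)²/1² - 12*(-27) = 1*(-6 + 5)² + 324 = 1*(-1)² + 324 = 1*1 + 324 = 1 + 324 = 325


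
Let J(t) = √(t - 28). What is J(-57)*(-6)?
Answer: -6*I*√85 ≈ -55.317*I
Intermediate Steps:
J(t) = √(-28 + t)
J(-57)*(-6) = √(-28 - 57)*(-6) = √(-85)*(-6) = (I*√85)*(-6) = -6*I*√85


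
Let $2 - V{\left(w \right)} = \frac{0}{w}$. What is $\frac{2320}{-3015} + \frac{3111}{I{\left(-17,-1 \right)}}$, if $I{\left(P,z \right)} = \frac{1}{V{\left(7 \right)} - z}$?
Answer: $\frac{5627335}{603} \approx 9332.2$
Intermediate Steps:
$V{\left(w \right)} = 2$ ($V{\left(w \right)} = 2 - \frac{0}{w} = 2 - 0 = 2 + 0 = 2$)
$I{\left(P,z \right)} = \frac{1}{2 - z}$
$\frac{2320}{-3015} + \frac{3111}{I{\left(-17,-1 \right)}} = \frac{2320}{-3015} + \frac{3111}{\left(-1\right) \frac{1}{-2 - 1}} = 2320 \left(- \frac{1}{3015}\right) + \frac{3111}{\left(-1\right) \frac{1}{-3}} = - \frac{464}{603} + \frac{3111}{\left(-1\right) \left(- \frac{1}{3}\right)} = - \frac{464}{603} + 3111 \frac{1}{\frac{1}{3}} = - \frac{464}{603} + 3111 \cdot 3 = - \frac{464}{603} + 9333 = \frac{5627335}{603}$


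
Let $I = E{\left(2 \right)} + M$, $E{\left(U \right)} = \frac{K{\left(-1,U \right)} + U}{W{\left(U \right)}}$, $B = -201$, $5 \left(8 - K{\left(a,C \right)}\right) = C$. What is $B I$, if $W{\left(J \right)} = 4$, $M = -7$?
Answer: $\frac{4623}{5} \approx 924.6$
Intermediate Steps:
$K{\left(a,C \right)} = 8 - \frac{C}{5}$
$E{\left(U \right)} = 2 + \frac{U}{5}$ ($E{\left(U \right)} = \frac{\left(8 - \frac{U}{5}\right) + U}{4} = \left(8 + \frac{4 U}{5}\right) \frac{1}{4} = 2 + \frac{U}{5}$)
$I = - \frac{23}{5}$ ($I = \left(2 + \frac{1}{5} \cdot 2\right) - 7 = \left(2 + \frac{2}{5}\right) - 7 = \frac{12}{5} - 7 = - \frac{23}{5} \approx -4.6$)
$B I = \left(-201\right) \left(- \frac{23}{5}\right) = \frac{4623}{5}$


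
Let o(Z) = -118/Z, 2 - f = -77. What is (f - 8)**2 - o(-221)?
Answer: 1113943/221 ≈ 5040.5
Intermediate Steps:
f = 79 (f = 2 - 1*(-77) = 2 + 77 = 79)
(f - 8)**2 - o(-221) = (79 - 8)**2 - (-118)/(-221) = 71**2 - (-118)*(-1)/221 = 5041 - 1*118/221 = 5041 - 118/221 = 1113943/221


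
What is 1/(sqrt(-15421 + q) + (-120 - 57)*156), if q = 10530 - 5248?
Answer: -27612/762432683 - I*sqrt(10139)/762432683 ≈ -3.6216e-5 - 1.3207e-7*I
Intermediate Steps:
q = 5282
1/(sqrt(-15421 + q) + (-120 - 57)*156) = 1/(sqrt(-15421 + 5282) + (-120 - 57)*156) = 1/(sqrt(-10139) - 177*156) = 1/(I*sqrt(10139) - 27612) = 1/(-27612 + I*sqrt(10139))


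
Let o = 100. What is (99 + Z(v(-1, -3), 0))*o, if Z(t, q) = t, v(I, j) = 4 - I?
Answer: 10400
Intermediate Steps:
(99 + Z(v(-1, -3), 0))*o = (99 + (4 - 1*(-1)))*100 = (99 + (4 + 1))*100 = (99 + 5)*100 = 104*100 = 10400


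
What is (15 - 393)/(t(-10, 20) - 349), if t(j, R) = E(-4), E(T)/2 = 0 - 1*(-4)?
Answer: 378/341 ≈ 1.1085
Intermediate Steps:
E(T) = 8 (E(T) = 2*(0 - 1*(-4)) = 2*(0 + 4) = 2*4 = 8)
t(j, R) = 8
(15 - 393)/(t(-10, 20) - 349) = (15 - 393)/(8 - 349) = -378/(-341) = -378*(-1/341) = 378/341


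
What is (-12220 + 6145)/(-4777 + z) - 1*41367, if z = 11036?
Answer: -258922128/6259 ≈ -41368.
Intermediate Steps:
(-12220 + 6145)/(-4777 + z) - 1*41367 = (-12220 + 6145)/(-4777 + 11036) - 1*41367 = -6075/6259 - 41367 = -258922128/6259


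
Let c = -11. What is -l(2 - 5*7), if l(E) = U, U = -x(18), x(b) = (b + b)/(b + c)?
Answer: 36/7 ≈ 5.1429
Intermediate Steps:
x(b) = 2*b/(-11 + b) (x(b) = (b + b)/(b - 11) = (2*b)/(-11 + b) = 2*b/(-11 + b))
U = -36/7 (U = -2*18/(-11 + 18) = -2*18/7 = -1*36/7 = -36/7 ≈ -5.1429)
l(E) = -36/7
-l(2 - 5*7) = -1*(-36/7) = 36/7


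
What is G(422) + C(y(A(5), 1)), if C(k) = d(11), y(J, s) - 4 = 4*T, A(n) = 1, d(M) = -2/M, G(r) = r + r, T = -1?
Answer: 9282/11 ≈ 843.82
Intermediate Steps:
G(r) = 2*r
y(J, s) = 0 (y(J, s) = 4 + 4*(-1) = 4 - 4 = 0)
C(k) = -2/11
G(422) + C(y(A(5), 1)) = 2*422 - 2/11 = 844 - 2/11 = 9282/11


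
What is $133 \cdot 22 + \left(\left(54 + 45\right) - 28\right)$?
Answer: $2997$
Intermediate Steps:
$133 \cdot 22 + \left(\left(54 + 45\right) - 28\right) = 2926 + \left(99 - 28\right) = 2926 + 71 = 2997$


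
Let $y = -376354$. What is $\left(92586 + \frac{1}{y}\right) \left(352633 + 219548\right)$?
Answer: $\frac{19937710710567183}{376354} \approx 5.2976 \cdot 10^{10}$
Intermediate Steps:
$\left(92586 + \frac{1}{y}\right) \left(352633 + 219548\right) = \left(92586 + \frac{1}{-376354}\right) \left(352633 + 219548\right) = \left(92586 - \frac{1}{376354}\right) 572181 = \frac{34845111443}{376354} \cdot 572181 = \frac{19937710710567183}{376354}$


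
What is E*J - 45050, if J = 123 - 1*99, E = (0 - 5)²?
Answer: -44450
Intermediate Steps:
E = 25 (E = (-5)² = 25)
J = 24 (J = 123 - 99 = 24)
E*J - 45050 = 25*24 - 45050 = 600 - 45050 = -44450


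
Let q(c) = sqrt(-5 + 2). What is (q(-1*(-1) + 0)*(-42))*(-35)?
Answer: 1470*I*sqrt(3) ≈ 2546.1*I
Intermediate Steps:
q(c) = I*sqrt(3) (q(c) = sqrt(-3) = I*sqrt(3))
(q(-1*(-1) + 0)*(-42))*(-35) = ((I*sqrt(3))*(-42))*(-35) = -42*I*sqrt(3)*(-35) = 1470*I*sqrt(3)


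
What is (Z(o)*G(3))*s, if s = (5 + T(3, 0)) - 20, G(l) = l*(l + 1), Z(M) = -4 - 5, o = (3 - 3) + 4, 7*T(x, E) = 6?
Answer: 10692/7 ≈ 1527.4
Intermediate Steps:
T(x, E) = 6/7 (T(x, E) = (⅐)*6 = 6/7)
o = 4 (o = 0 + 4 = 4)
Z(M) = -9
G(l) = l*(1 + l)
s = -99/7 (s = (5 + 6/7) - 20 = 41/7 - 20 = -99/7 ≈ -14.143)
(Z(o)*G(3))*s = -27*(1 + 3)*(-99/7) = -27*4*(-99/7) = -9*12*(-99/7) = -108*(-99/7) = 10692/7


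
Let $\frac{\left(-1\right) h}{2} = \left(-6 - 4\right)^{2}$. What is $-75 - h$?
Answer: $125$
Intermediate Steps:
$h = -200$ ($h = - 2 \left(-6 - 4\right)^{2} = - 2 \left(-10\right)^{2} = \left(-2\right) 100 = -200$)
$-75 - h = -75 - -200 = -75 + 200 = 125$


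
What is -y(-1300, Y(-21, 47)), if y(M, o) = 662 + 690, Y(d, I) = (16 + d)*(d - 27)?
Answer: -1352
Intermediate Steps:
Y(d, I) = (-27 + d)*(16 + d) (Y(d, I) = (16 + d)*(-27 + d) = (-27 + d)*(16 + d))
y(M, o) = 1352
-y(-1300, Y(-21, 47)) = -1*1352 = -1352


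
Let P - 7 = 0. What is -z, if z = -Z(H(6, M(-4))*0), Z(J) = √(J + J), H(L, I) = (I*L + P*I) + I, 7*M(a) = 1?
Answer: 0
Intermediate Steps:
P = 7 (P = 7 + 0 = 7)
M(a) = ⅐ (M(a) = (⅐)*1 = ⅐)
H(L, I) = 8*I + I*L (H(L, I) = (I*L + 7*I) + I = (7*I + I*L) + I = 8*I + I*L)
Z(J) = √2*√J (Z(J) = √(2*J) = √2*√J)
z = 0 (z = -√2*√(((8 + 6)/7)*0) = -√2*√(((⅐)*14)*0) = -√2*√(2*0) = -√2*√0 = -√2*0 = -1*0 = 0)
-z = -1*0 = 0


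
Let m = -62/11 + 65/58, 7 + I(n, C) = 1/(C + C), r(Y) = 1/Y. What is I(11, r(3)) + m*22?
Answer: -6081/58 ≈ -104.84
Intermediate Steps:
I(n, C) = -7 + 1/(2*C) (I(n, C) = -7 + 1/(C + C) = -7 + 1/(2*C))
m = -2881/638 (m = -62*1/11 + 65*(1/58) = -62/11 + 65/58 = -2881/638 ≈ -4.5157)
I(11, r(3)) + m*22 = (-7 + 1/(2*(1/3))) - 2881/638*22 = (-7 + 1/(2*(⅓))) - 2881/29 = (-7 + (½)*3) - 2881/29 = (-7 + 3/2) - 2881/29 = -11/2 - 2881/29 = -6081/58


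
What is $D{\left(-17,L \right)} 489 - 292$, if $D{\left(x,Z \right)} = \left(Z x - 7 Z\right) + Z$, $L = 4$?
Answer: $-45280$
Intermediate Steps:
$D{\left(x,Z \right)} = - 6 Z + Z x$ ($D{\left(x,Z \right)} = \left(- 7 Z + Z x\right) + Z = - 6 Z + Z x$)
$D{\left(-17,L \right)} 489 - 292 = 4 \left(-6 - 17\right) 489 - 292 = 4 \left(-23\right) 489 - 292 = \left(-92\right) 489 - 292 = -44988 - 292 = -45280$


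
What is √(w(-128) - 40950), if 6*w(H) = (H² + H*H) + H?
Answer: I*√35510 ≈ 188.44*I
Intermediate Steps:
w(H) = H²/3 + H/6 (w(H) = ((H² + H*H) + H)/6 = ((H² + H²) + H)/6 = (2*H² + H)/6 = (H + 2*H²)/6 = H²/3 + H/6)
√(w(-128) - 40950) = √((⅙)*(-128)*(1 + 2*(-128)) - 40950) = √((⅙)*(-128)*(1 - 256) - 40950) = √((⅙)*(-128)*(-255) - 40950) = √(5440 - 40950) = √(-35510) = I*√35510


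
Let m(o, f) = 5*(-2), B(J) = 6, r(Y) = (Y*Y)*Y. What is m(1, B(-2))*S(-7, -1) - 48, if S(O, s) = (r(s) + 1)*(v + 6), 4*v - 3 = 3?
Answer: -48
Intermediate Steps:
r(Y) = Y**3 (r(Y) = Y**2*Y = Y**3)
v = 3/2 (v = 3/4 + (1/4)*3 = 3/4 + 3/4 = 3/2 ≈ 1.5000)
S(O, s) = 15/2 + 15*s**3/2 (S(O, s) = (s**3 + 1)*(3/2 + 6) = (1 + s**3)*(15/2) = 15/2 + 15*s**3/2)
m(o, f) = -10
m(1, B(-2))*S(-7, -1) - 48 = -10*(15/2 + (15/2)*(-1)**3) - 48 = -10*(15/2 + (15/2)*(-1)) - 48 = -10*(15/2 - 15/2) - 48 = -10*0 - 48 = 0 - 48 = -48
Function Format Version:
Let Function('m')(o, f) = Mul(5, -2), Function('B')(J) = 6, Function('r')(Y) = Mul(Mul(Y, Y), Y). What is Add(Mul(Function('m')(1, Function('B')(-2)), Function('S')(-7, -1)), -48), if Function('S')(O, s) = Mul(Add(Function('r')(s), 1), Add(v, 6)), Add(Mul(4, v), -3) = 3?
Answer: -48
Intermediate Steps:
Function('r')(Y) = Pow(Y, 3) (Function('r')(Y) = Mul(Pow(Y, 2), Y) = Pow(Y, 3))
v = Rational(3, 2) (v = Add(Rational(3, 4), Mul(Rational(1, 4), 3)) = Add(Rational(3, 4), Rational(3, 4)) = Rational(3, 2) ≈ 1.5000)
Function('S')(O, s) = Add(Rational(15, 2), Mul(Rational(15, 2), Pow(s, 3))) (Function('S')(O, s) = Mul(Add(Pow(s, 3), 1), Add(Rational(3, 2), 6)) = Mul(Add(1, Pow(s, 3)), Rational(15, 2)) = Add(Rational(15, 2), Mul(Rational(15, 2), Pow(s, 3))))
Function('m')(o, f) = -10
Add(Mul(Function('m')(1, Function('B')(-2)), Function('S')(-7, -1)), -48) = Add(Mul(-10, Add(Rational(15, 2), Mul(Rational(15, 2), Pow(-1, 3)))), -48) = Add(Mul(-10, Add(Rational(15, 2), Mul(Rational(15, 2), -1))), -48) = Add(Mul(-10, Add(Rational(15, 2), Rational(-15, 2))), -48) = Add(Mul(-10, 0), -48) = Add(0, -48) = -48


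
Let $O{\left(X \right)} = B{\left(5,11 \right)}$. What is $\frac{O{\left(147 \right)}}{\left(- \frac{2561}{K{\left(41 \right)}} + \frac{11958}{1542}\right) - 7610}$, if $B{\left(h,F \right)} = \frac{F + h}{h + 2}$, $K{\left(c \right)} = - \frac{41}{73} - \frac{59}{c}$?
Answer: $- \frac{24622656}{68105050405} \approx -0.00036154$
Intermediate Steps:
$K{\left(c \right)} = - \frac{41}{73} - \frac{59}{c}$ ($K{\left(c \right)} = \left(-41\right) \frac{1}{73} - \frac{59}{c} = - \frac{41}{73} - \frac{59}{c}$)
$B{\left(h,F \right)} = \frac{F + h}{2 + h}$
$O{\left(X \right)} = \frac{16}{7}$ ($O{\left(X \right)} = \frac{11 + 5}{2 + 5} = \frac{1}{7} \cdot 16 = \frac{16}{7}$)
$\frac{O{\left(147 \right)}}{\left(- \frac{2561}{K{\left(41 \right)}} + \frac{11958}{1542}\right) - 7610} = \frac{16}{7 \left(\left(- \frac{2561}{- \frac{41}{73} - \frac{59}{41}} + \frac{11958}{1542}\right) - 7610\right)} = \frac{16}{7 \left(\left(- \frac{2561}{- \frac{41}{73} - \frac{59}{41}} + 11958 \cdot \frac{1}{1542}\right) - 7610\right)} = \frac{16}{7 \left(\left(- \frac{2561}{- \frac{41}{73} - \frac{59}{41}} + \frac{1993}{257}\right) - 7610\right)} = \frac{16}{7 \left(\left(- \frac{2561}{- \frac{5988}{2993}} + \frac{1993}{257}\right) - 7610\right)} = \frac{16}{7 \left(\left(\left(-2561\right) \left(- \frac{2993}{5988}\right) + \frac{1993}{257}\right) - 7610\right)} = \frac{16}{7 \left(\left(\frac{7665073}{5988} + \frac{1993}{257}\right) - 7610\right)} = \frac{16}{7 \left(\frac{1981857845}{1538916} - 7610\right)} = \frac{16}{7 \left(- \frac{9729292915}{1538916}\right)} = \frac{16}{7} \left(- \frac{1538916}{9729292915}\right) = - \frac{24622656}{68105050405}$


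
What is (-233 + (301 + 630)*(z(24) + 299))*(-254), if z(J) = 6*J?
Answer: -104698800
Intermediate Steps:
(-233 + (301 + 630)*(z(24) + 299))*(-254) = (-233 + (301 + 630)*(6*24 + 299))*(-254) = (-233 + 931*(144 + 299))*(-254) = (-233 + 931*443)*(-254) = (-233 + 412433)*(-254) = 412200*(-254) = -104698800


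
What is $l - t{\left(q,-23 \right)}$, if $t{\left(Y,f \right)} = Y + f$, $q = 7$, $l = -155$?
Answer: $-139$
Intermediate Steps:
$l - t{\left(q,-23 \right)} = -155 - \left(7 - 23\right) = -155 - -16 = -155 + 16 = -139$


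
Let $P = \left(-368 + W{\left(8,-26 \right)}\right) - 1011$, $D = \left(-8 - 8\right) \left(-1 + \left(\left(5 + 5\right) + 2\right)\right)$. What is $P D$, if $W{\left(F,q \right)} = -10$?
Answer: $244464$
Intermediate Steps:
$D = -176$ ($D = - 16 \left(-1 + \left(10 + 2\right)\right) = - 16 \left(-1 + 12\right) = \left(-16\right) 11 = -176$)
$P = -1389$ ($P = \left(-368 - 10\right) - 1011 = -378 - 1011 = -1389$)
$P D = \left(-1389\right) \left(-176\right) = 244464$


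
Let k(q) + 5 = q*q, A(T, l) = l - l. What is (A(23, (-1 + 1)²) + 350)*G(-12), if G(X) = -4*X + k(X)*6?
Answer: 308700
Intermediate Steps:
A(T, l) = 0
k(q) = -5 + q² (k(q) = -5 + q*q = -5 + q²)
G(X) = -30 - 4*X + 6*X² (G(X) = -4*X + (-5 + X²)*6 = -4*X + (-30 + 6*X²) = -30 - 4*X + 6*X²)
(A(23, (-1 + 1)²) + 350)*G(-12) = (0 + 350)*(-30 - 4*(-12) + 6*(-12)²) = 350*(-30 + 48 + 6*144) = 350*(-30 + 48 + 864) = 350*882 = 308700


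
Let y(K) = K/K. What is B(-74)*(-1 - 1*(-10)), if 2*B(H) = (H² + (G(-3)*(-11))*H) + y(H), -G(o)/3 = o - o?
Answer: 49293/2 ≈ 24647.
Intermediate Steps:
y(K) = 1
G(o) = 0 (G(o) = -3*(o - o) = -3*0 = 0)
B(H) = ½ + H²/2 (B(H) = ((H² + (0*(-11))*H) + 1)/2 = ((H² + 0*H) + 1)/2 = ((H² + 0) + 1)/2 = (H² + 1)/2 = (1 + H²)/2 = ½ + H²/2)
B(-74)*(-1 - 1*(-10)) = (½ + (½)*(-74)²)*(-1 - 1*(-10)) = (½ + (½)*5476)*(-1 + 10) = (½ + 2738)*9 = (5477/2)*9 = 49293/2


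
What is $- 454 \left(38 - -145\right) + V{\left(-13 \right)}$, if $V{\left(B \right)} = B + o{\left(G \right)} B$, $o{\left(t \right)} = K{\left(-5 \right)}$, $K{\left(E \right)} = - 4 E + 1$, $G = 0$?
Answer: $-83368$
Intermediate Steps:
$K{\left(E \right)} = 1 - 4 E$
$o{\left(t \right)} = 21$ ($o{\left(t \right)} = 1 - -20 = 1 + 20 = 21$)
$V{\left(B \right)} = 22 B$ ($V{\left(B \right)} = B + 21 B = 22 B$)
$- 454 \left(38 - -145\right) + V{\left(-13 \right)} = - 454 \left(38 - -145\right) + 22 \left(-13\right) = - 454 \left(38 + 145\right) - 286 = \left(-454\right) 183 - 286 = -83082 - 286 = -83368$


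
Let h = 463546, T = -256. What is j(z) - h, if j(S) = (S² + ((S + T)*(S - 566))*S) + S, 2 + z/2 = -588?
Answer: -2957634406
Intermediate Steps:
z = -1180 (z = -4 + 2*(-588) = -4 - 1176 = -1180)
j(S) = S + S² + S*(-566 + S)*(-256 + S) (j(S) = (S² + ((S - 256)*(S - 566))*S) + S = (S² + ((-256 + S)*(-566 + S))*S) + S = (S² + ((-566 + S)*(-256 + S))*S) + S = (S² + S*(-566 + S)*(-256 + S)) + S = S + S² + S*(-566 + S)*(-256 + S))
j(z) - h = -1180*(144897 + (-1180)² - 821*(-1180)) - 1*463546 = -1180*(144897 + 1392400 + 968780) - 463546 = -1180*2506077 - 463546 = -2957170860 - 463546 = -2957634406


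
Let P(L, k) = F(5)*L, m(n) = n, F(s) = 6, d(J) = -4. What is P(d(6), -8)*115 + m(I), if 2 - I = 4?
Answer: -2762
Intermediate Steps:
I = -2 (I = 2 - 1*4 = 2 - 4 = -2)
P(L, k) = 6*L
P(d(6), -8)*115 + m(I) = (6*(-4))*115 - 2 = -24*115 - 2 = -2760 - 2 = -2762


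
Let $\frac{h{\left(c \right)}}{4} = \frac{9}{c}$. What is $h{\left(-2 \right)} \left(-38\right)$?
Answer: $684$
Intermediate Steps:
$h{\left(c \right)} = \frac{36}{c}$ ($h{\left(c \right)} = 4 \frac{9}{c} = \frac{36}{c}$)
$h{\left(-2 \right)} \left(-38\right) = \frac{36}{-2} \left(-38\right) = 36 \left(- \frac{1}{2}\right) \left(-38\right) = \left(-18\right) \left(-38\right) = 684$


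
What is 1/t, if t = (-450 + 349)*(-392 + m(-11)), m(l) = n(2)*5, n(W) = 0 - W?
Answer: 1/40602 ≈ 2.4629e-5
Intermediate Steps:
n(W) = -W
m(l) = -10 (m(l) = -1*2*5 = -2*5 = -10)
t = 40602 (t = (-450 + 349)*(-392 - 10) = -101*(-402) = 40602)
1/t = 1/40602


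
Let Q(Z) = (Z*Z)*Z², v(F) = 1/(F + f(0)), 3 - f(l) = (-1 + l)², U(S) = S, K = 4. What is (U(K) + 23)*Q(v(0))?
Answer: 27/16 ≈ 1.6875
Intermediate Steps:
f(l) = 3 - (-1 + l)²
v(F) = 1/(2 + F) (v(F) = 1/(F + (3 - (-1 + 0)²)) = 1/(F + (3 - 1*(-1)²)) = 1/(F + (3 - 1*1)) = 1/(F + (3 - 1)) = 1/(F + 2) = 1/(2 + F))
Q(Z) = Z⁴ (Q(Z) = Z²*Z² = Z⁴)
(U(K) + 23)*Q(v(0)) = (4 + 23)*(1/(2 + 0))⁴ = 27*(1/2)⁴ = 27*(½)⁴ = 27*(1/16) = 27/16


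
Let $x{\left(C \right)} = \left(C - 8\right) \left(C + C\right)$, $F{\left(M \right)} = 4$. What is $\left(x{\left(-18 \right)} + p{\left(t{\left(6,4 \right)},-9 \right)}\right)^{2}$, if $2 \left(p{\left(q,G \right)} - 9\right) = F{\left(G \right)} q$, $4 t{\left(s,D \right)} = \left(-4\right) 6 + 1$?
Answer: $\frac{3485689}{4} \approx 8.7142 \cdot 10^{5}$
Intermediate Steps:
$t{\left(s,D \right)} = - \frac{23}{4}$ ($t{\left(s,D \right)} = \frac{\left(-4\right) 6 + 1}{4} = \frac{-24 + 1}{4} = \frac{1}{4} \left(-23\right) = - \frac{23}{4}$)
$p{\left(q,G \right)} = 9 + 2 q$ ($p{\left(q,G \right)} = 9 + \frac{4 q}{2} = 9 + 2 q$)
$x{\left(C \right)} = 2 C \left(-8 + C\right)$ ($x{\left(C \right)} = \left(-8 + C\right) 2 C = 2 C \left(-8 + C\right)$)
$\left(x{\left(-18 \right)} + p{\left(t{\left(6,4 \right)},-9 \right)}\right)^{2} = \left(2 \left(-18\right) \left(-8 - 18\right) + \left(9 + 2 \left(- \frac{23}{4}\right)\right)\right)^{2} = \left(2 \left(-18\right) \left(-26\right) + \left(9 - \frac{23}{2}\right)\right)^{2} = \left(936 - \frac{5}{2}\right)^{2} = \left(\frac{1867}{2}\right)^{2} = \frac{3485689}{4}$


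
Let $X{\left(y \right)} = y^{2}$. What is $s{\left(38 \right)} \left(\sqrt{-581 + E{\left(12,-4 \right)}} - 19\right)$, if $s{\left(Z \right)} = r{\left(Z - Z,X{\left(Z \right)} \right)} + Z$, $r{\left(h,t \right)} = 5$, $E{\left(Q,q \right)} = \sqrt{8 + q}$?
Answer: $-817 + 43 i \sqrt{579} \approx -817.0 + 1034.7 i$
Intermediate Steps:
$s{\left(Z \right)} = 5 + Z$
$s{\left(38 \right)} \left(\sqrt{-581 + E{\left(12,-4 \right)}} - 19\right) = \left(5 + 38\right) \left(\sqrt{-581 + \sqrt{8 - 4}} - 19\right) = 43 \left(\sqrt{-581 + \sqrt{4}} - 19\right) = 43 \left(\sqrt{-581 + 2} - 19\right) = 43 \left(\sqrt{-579} - 19\right) = 43 \left(i \sqrt{579} - 19\right) = 43 \left(-19 + i \sqrt{579}\right) = -817 + 43 i \sqrt{579}$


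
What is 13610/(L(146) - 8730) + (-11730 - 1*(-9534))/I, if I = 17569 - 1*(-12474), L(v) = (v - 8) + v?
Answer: -213716323/126871589 ≈ -1.6845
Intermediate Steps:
L(v) = -8 + 2*v (L(v) = (-8 + v) + v = -8 + 2*v)
I = 30043 (I = 17569 + 12474 = 30043)
13610/(L(146) - 8730) + (-11730 - 1*(-9534))/I = 13610/((-8 + 2*146) - 8730) + (-11730 - 1*(-9534))/30043 = 13610/((-8 + 292) - 8730) + (-11730 + 9534)*(1/30043) = 13610/(284 - 8730) - 2196*1/30043 = 13610/(-8446) - 2196/30043 = 13610*(-1/8446) - 2196/30043 = -6805/4223 - 2196/30043 = -213716323/126871589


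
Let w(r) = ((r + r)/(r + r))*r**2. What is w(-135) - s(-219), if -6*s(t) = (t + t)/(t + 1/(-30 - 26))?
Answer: 223533713/12265 ≈ 18225.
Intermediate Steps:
s(t) = -t/(3*(-1/56 + t)) (s(t) = -(t + t)/(6*(t + 1/(-30 - 26))) = -2*t/(6*(t + 1/(-56))) = -2*t/(6*(t - 1/56)) = -2*t/(6*(-1/56 + t)) = -t/(3*(-1/56 + t)))
w(r) = r**2 (w(r) = ((2*r)/((2*r)))*r**2 = ((2*r)*(1/(2*r)))*r**2 = 1*r**2 = r**2)
w(-135) - s(-219) = (-135)**2 - (-56)*(-219)/(-3 + 168*(-219)) = 18225 - (-56)*(-219)/(-3 - 36792) = 18225 - (-56)*(-219)/(-36795) = 18225 - (-56)*(-219)*(-1)/36795 = 18225 - 1*(-4088/12265) = 18225 + 4088/12265 = 223533713/12265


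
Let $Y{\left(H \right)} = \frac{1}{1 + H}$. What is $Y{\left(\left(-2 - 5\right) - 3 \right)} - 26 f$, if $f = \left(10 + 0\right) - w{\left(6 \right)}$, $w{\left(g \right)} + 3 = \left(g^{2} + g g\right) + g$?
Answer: $\frac{15209}{9} \approx 1689.9$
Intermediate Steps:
$w{\left(g \right)} = -3 + g + 2 g^{2}$ ($w{\left(g \right)} = -3 + \left(\left(g^{2} + g g\right) + g\right) = -3 + \left(\left(g^{2} + g^{2}\right) + g\right) = -3 + \left(2 g^{2} + g\right) = -3 + \left(g + 2 g^{2}\right) = -3 + g + 2 g^{2}$)
$f = -65$ ($f = \left(10 + 0\right) - \left(-3 + 6 + 2 \cdot 6^{2}\right) = 10 - \left(-3 + 6 + 2 \cdot 36\right) = 10 - \left(-3 + 6 + 72\right) = 10 - 75 = -65$)
$Y{\left(\left(-2 - 5\right) - 3 \right)} - 26 f = \frac{1}{1 - 10} - -1690 = \frac{1}{1 - 10} + 1690 = \frac{1}{-9} + 1690 = - \frac{1}{9} + 1690 = \frac{15209}{9}$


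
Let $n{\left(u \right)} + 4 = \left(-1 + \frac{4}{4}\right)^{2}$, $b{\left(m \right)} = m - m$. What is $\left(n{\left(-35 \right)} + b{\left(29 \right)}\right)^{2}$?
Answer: $16$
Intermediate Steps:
$b{\left(m \right)} = 0$
$n{\left(u \right)} = -4$ ($n{\left(u \right)} = -4 + \left(-1 + \frac{4}{4}\right)^{2} = -4 + \left(-1 + 4 \cdot \frac{1}{4}\right)^{2} = -4 + \left(-1 + 1\right)^{2} = -4 + 0^{2} = -4 + 0 = -4$)
$\left(n{\left(-35 \right)} + b{\left(29 \right)}\right)^{2} = \left(-4 + 0\right)^{2} = \left(-4\right)^{2} = 16$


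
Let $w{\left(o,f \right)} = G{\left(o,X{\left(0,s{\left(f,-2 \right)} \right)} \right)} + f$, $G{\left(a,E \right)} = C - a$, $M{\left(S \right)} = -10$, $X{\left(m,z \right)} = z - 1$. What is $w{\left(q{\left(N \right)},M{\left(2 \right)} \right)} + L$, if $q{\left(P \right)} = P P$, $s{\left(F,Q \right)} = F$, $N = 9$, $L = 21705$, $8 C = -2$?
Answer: $\frac{86455}{4} \approx 21614.0$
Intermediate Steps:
$C = - \frac{1}{4}$ ($C = \frac{1}{8} \left(-2\right) = - \frac{1}{4} \approx -0.25$)
$X{\left(m,z \right)} = -1 + z$
$G{\left(a,E \right)} = - \frac{1}{4} - a$
$q{\left(P \right)} = P^{2}$
$w{\left(o,f \right)} = - \frac{1}{4} + f - o$ ($w{\left(o,f \right)} = \left(- \frac{1}{4} - o\right) + f = - \frac{1}{4} + f - o$)
$w{\left(q{\left(N \right)},M{\left(2 \right)} \right)} + L = \left(- \frac{1}{4} - 10 - 9^{2}\right) + 21705 = \left(- \frac{1}{4} - 10 - 81\right) + 21705 = - \frac{365}{4} + 21705 = \frac{86455}{4}$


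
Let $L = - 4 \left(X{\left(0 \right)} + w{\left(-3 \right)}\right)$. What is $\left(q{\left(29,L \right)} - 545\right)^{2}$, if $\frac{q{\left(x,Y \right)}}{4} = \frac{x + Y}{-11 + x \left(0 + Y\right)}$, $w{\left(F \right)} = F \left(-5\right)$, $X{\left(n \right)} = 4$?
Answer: $\frac{1456817618169}{4906225} \approx 2.9693 \cdot 10^{5}$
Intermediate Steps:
$w{\left(F \right)} = - 5 F$
$L = -76$ ($L = - 4 \left(4 - -15\right) = - 4 \left(4 + 15\right) = \left(-4\right) 19 = -76$)
$q{\left(x,Y \right)} = \frac{4 \left(Y + x\right)}{-11 + Y x}$ ($q{\left(x,Y \right)} = 4 \frac{x + Y}{-11 + x \left(0 + Y\right)} = 4 \frac{Y + x}{-11 + x Y} = 4 \frac{Y + x}{-11 + Y x} = \frac{4 \left(Y + x\right)}{-11 + Y x}$)
$\left(q{\left(29,L \right)} - 545\right)^{2} = \left(\frac{4 \left(-76 + 29\right)}{-11 - 2204} - 545\right)^{2} = \left(4 \frac{1}{-11 - 2204} \left(-47\right) - 545\right)^{2} = \left(4 \frac{1}{-2215} \left(-47\right) - 545\right)^{2} = \left(4 \left(- \frac{1}{2215}\right) \left(-47\right) - 545\right)^{2} = \left(\frac{188}{2215} - 545\right)^{2} = \left(- \frac{1206987}{2215}\right)^{2} = \frac{1456817618169}{4906225}$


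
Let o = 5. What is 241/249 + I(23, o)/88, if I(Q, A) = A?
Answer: 22453/21912 ≈ 1.0247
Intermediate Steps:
241/249 + I(23, o)/88 = 241/249 + 5/88 = 22453/21912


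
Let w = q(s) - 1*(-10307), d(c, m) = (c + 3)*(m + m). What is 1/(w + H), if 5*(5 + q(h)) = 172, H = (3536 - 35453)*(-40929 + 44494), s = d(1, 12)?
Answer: -5/568868843 ≈ -8.7894e-9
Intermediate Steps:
d(c, m) = 2*m*(3 + c) (d(c, m) = (3 + c)*(2*m) = 2*m*(3 + c))
s = 96 (s = 2*12*(3 + 1) = 2*12*4 = 96)
H = -113784105 (H = -31917*3565 = -113784105)
q(h) = 147/5 (q(h) = -5 + (⅕)*172 = -5 + 172/5 = 147/5)
w = 51682/5 (w = 147/5 - 1*(-10307) = 147/5 + 10307 = 51682/5 ≈ 10336.)
1/(w + H) = 1/(51682/5 - 113784105) = 1/(-568868843/5) = -5/568868843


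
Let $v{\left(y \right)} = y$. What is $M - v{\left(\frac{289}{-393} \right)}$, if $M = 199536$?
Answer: $\frac{78417937}{393} \approx 1.9954 \cdot 10^{5}$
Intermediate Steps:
$M - v{\left(\frac{289}{-393} \right)} = 199536 - \frac{289}{-393} = 199536 - 289 \left(- \frac{1}{393}\right) = 199536 - - \frac{289}{393} = 199536 + \frac{289}{393} = \frac{78417937}{393}$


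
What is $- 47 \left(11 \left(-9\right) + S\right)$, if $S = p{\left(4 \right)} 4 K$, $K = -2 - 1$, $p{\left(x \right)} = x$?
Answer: $6909$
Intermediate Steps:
$K = -3$
$S = -48$ ($S = 4 \cdot 4 \left(-3\right) = 16 \left(-3\right) = -48$)
$- 47 \left(11 \left(-9\right) + S\right) = - 47 \left(11 \left(-9\right) - 48\right) = - 47 \left(-99 - 48\right) = \left(-47\right) \left(-147\right) = 6909$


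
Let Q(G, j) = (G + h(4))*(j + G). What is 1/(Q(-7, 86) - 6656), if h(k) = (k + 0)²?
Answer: -1/5945 ≈ -0.00016821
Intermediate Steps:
h(k) = k²
Q(G, j) = (16 + G)*(G + j) (Q(G, j) = (G + 4²)*(j + G) = (G + 16)*(G + j) = (16 + G)*(G + j))
1/(Q(-7, 86) - 6656) = 1/(((-7)² + 16*(-7) + 16*86 - 7*86) - 6656) = 1/((49 - 112 + 1376 - 602) - 6656) = 1/(711 - 6656) = 1/(-5945) = -1/5945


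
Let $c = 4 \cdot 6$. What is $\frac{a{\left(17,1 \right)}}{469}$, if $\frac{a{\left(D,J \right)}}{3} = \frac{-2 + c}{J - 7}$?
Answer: $- \frac{11}{469} \approx -0.023454$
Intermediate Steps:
$c = 24$
$a{\left(D,J \right)} = \frac{66}{-7 + J}$ ($a{\left(D,J \right)} = 3 \frac{-2 + 24}{J - 7} = 3 \frac{22}{-7 + J} = \frac{66}{-7 + J}$)
$\frac{a{\left(17,1 \right)}}{469} = \frac{66 \frac{1}{-7 + 1}}{469} = \frac{66}{-6} \cdot \frac{1}{469} = 66 \left(- \frac{1}{6}\right) \frac{1}{469} = \left(-11\right) \frac{1}{469} = - \frac{11}{469}$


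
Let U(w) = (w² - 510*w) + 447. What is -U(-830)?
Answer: -1112647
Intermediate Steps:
U(w) = 447 + w² - 510*w
-U(-830) = -(447 + (-830)² - 510*(-830)) = -(447 + 688900 + 423300) = -1*1112647 = -1112647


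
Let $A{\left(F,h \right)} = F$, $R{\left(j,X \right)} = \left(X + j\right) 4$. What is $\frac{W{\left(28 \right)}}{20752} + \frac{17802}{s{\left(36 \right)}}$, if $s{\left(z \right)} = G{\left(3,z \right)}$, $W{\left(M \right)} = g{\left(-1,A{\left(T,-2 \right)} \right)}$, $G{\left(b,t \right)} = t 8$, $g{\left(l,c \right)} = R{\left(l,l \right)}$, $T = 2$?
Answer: $\frac{1282725}{20752} \approx 61.812$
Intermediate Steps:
$R{\left(j,X \right)} = 4 X + 4 j$
$g{\left(l,c \right)} = 8 l$ ($g{\left(l,c \right)} = 4 l + 4 l = 8 l$)
$G{\left(b,t \right)} = 8 t$
$W{\left(M \right)} = -8$ ($W{\left(M \right)} = 8 \left(-1\right) = -8$)
$s{\left(z \right)} = 8 z$
$\frac{W{\left(28 \right)}}{20752} + \frac{17802}{s{\left(36 \right)}} = - \frac{8}{20752} + \frac{17802}{8 \cdot 36} = \left(-8\right) \frac{1}{20752} + \frac{17802}{288} = - \frac{1}{2594} + 17802 \cdot \frac{1}{288} = - \frac{1}{2594} + \frac{989}{16} = \frac{1282725}{20752}$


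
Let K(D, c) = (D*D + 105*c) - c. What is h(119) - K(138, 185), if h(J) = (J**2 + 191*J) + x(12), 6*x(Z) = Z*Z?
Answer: -1370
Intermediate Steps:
x(Z) = Z**2/6 (x(Z) = (Z*Z)/6 = Z**2/6)
K(D, c) = D**2 + 104*c (K(D, c) = (D**2 + 105*c) - c = D**2 + 104*c)
h(J) = 24 + J**2 + 191*J (h(J) = (J**2 + 191*J) + (1/6)*12**2 = (J**2 + 191*J) + (1/6)*144 = (J**2 + 191*J) + 24 = 24 + J**2 + 191*J)
h(119) - K(138, 185) = (24 + 119**2 + 191*119) - (138**2 + 104*185) = (24 + 14161 + 22729) - (19044 + 19240) = 36914 - 1*38284 = 36914 - 38284 = -1370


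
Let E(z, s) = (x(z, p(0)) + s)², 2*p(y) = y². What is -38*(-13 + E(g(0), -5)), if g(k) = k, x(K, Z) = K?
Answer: -456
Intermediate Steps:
p(y) = y²/2
E(z, s) = (s + z)² (E(z, s) = (z + s)² = (s + z)²)
-38*(-13 + E(g(0), -5)) = -38*(-13 + (-5 + 0)²) = -38*(-13 + (-5)²) = -38*(-13 + 25) = -38*12 = -456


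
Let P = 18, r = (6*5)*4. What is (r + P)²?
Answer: 19044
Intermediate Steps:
r = 120 (r = 30*4 = 120)
(r + P)² = (120 + 18)² = 138² = 19044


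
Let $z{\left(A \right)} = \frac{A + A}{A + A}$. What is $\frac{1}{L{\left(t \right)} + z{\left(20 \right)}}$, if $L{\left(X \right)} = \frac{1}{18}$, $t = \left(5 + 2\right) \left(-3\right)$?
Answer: $\frac{18}{19} \approx 0.94737$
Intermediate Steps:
$z{\left(A \right)} = 1$ ($z{\left(A \right)} = \frac{2 A}{2 A} = 2 A \frac{1}{2 A} = 1$)
$t = -21$ ($t = 7 \left(-3\right) = -21$)
$L{\left(X \right)} = \frac{1}{18}$
$\frac{1}{L{\left(t \right)} + z{\left(20 \right)}} = \frac{1}{\frac{1}{18} + 1} = \frac{1}{\frac{19}{18}} = \frac{18}{19}$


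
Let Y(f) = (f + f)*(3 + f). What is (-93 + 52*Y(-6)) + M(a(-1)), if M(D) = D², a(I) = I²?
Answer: 1780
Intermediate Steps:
Y(f) = 2*f*(3 + f) (Y(f) = (2*f)*(3 + f) = 2*f*(3 + f))
(-93 + 52*Y(-6)) + M(a(-1)) = (-93 + 52*(2*(-6)*(3 - 6))) + ((-1)²)² = (-93 + 52*(2*(-6)*(-3))) + 1² = (-93 + 52*36) + 1 = (-93 + 1872) + 1 = 1779 + 1 = 1780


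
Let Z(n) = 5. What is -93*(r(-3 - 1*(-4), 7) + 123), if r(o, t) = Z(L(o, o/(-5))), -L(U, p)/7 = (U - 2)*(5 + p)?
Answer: -11904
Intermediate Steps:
L(U, p) = -7*(-2 + U)*(5 + p) (L(U, p) = -7*(U - 2)*(5 + p) = -7*(-2 + U)*(5 + p))
r(o, t) = 5
-93*(r(-3 - 1*(-4), 7) + 123) = -93*(5 + 123) = -93*128 = -11904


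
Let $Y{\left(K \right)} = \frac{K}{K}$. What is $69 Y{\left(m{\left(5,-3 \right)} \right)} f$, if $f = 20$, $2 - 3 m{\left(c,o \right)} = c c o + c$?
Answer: $1380$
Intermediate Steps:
$m{\left(c,o \right)} = \frac{2}{3} - \frac{c}{3} - \frac{o c^{2}}{3}$ ($m{\left(c,o \right)} = \frac{2}{3} - \frac{c c o + c}{3} = \frac{2}{3} - \frac{c^{2} o + c}{3} = \frac{2}{3} - \frac{o c^{2} + c}{3} = \frac{2}{3} - \frac{c + o c^{2}}{3} = \frac{2}{3} - \left(\frac{c}{3} + \frac{o c^{2}}{3}\right) = \frac{2}{3} - \frac{c}{3} - \frac{o c^{2}}{3}$)
$Y{\left(K \right)} = 1$
$69 Y{\left(m{\left(5,-3 \right)} \right)} f = 69 \cdot 1 \cdot 20 = 69 \cdot 20 = 1380$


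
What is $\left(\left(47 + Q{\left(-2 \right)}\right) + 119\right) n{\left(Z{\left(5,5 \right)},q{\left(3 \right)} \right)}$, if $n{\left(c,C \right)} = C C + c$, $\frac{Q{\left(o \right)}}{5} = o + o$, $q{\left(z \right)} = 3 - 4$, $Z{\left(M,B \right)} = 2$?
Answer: $438$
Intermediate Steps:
$q{\left(z \right)} = -1$
$Q{\left(o \right)} = 10 o$ ($Q{\left(o \right)} = 5 \left(o + o\right) = 5 \cdot 2 o = 10 o$)
$n{\left(c,C \right)} = c + C^{2}$ ($n{\left(c,C \right)} = C^{2} + c = c + C^{2}$)
$\left(\left(47 + Q{\left(-2 \right)}\right) + 119\right) n{\left(Z{\left(5,5 \right)},q{\left(3 \right)} \right)} = \left(\left(47 + 10 \left(-2\right)\right) + 119\right) \left(2 + \left(-1\right)^{2}\right) = \left(\left(47 - 20\right) + 119\right) \left(2 + 1\right) = \left(27 + 119\right) 3 = 146 \cdot 3 = 438$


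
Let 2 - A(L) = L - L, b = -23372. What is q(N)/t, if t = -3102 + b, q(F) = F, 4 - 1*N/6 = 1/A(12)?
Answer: -3/3782 ≈ -0.00079323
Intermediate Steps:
A(L) = 2 (A(L) = 2 - (L - L) = 2 - 1*0 = 2 + 0 = 2)
N = 21 (N = 24 - 6/2 = 24 - 6*½ = 24 - 3 = 21)
t = -26474 (t = -3102 - 23372 = -26474)
q(N)/t = 21/(-26474) = 21*(-1/26474) = -3/3782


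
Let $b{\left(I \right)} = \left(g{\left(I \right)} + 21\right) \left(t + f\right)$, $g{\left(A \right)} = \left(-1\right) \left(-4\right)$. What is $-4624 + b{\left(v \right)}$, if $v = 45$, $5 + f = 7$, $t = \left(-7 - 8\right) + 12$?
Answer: $-4649$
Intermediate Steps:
$t = -3$ ($t = -15 + 12 = -3$)
$f = 2$ ($f = -5 + 7 = 2$)
$g{\left(A \right)} = 4$
$b{\left(I \right)} = -25$ ($b{\left(I \right)} = \left(4 + 21\right) \left(-3 + 2\right) = 25 \left(-1\right) = -25$)
$-4624 + b{\left(v \right)} = -4624 - 25 = -4649$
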